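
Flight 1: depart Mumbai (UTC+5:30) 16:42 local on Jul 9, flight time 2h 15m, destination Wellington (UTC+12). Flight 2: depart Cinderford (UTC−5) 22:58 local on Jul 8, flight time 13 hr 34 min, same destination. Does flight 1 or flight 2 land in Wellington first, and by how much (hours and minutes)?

the first, by 4 hours 5 minutes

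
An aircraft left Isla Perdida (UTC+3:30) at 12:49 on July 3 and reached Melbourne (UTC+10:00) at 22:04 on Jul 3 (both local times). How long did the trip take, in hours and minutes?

2 hours 45 minutes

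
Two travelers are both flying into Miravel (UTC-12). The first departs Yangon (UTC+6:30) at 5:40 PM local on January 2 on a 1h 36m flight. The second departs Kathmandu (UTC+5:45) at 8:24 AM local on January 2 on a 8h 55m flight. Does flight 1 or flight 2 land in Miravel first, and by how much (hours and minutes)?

the second, by 1 hour 12 minutes

Flight 1 in UTC: 5:40 PM − 6:30 = 11:10 AM on Jan 2.
+1 hour and 36 minutes → arrive 12:46 PM UTC on Jan 2.
Flight 2 in UTC: 8:24 AM − 5:45 = 2:39 AM on Jan 2.
+8 hours and 55 minutes → arrive 11:34 AM UTC on Jan 2.
Flight 2 lands earlier by 1 hour 12 minutes.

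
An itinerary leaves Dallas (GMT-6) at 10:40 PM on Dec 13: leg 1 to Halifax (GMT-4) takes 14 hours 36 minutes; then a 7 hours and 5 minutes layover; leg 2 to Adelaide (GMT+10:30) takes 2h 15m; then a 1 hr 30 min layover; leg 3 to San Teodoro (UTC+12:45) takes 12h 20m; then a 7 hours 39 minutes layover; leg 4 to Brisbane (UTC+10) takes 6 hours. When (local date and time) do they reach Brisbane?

Convert departure to UTC: 10:40 PM + 6:00 = 4:40 AM UTC on Dec 14.
Add 14 hours 36 minutes leg 1 → 7:16 PM UTC.
Add 7 hours and 5 minutes layover in Halifax → 2:21 AM UTC (Dec 15).
Add 2 hours 15 minutes leg 2 → 4:36 AM UTC.
Add 1 hour 30 minutes layover in Adelaide → 6:06 AM UTC.
Add 12 hours 20 minutes leg 3 → 6:26 PM UTC.
Add 7 hours and 39 minutes layover in San Teodoro → 2:05 AM UTC (Dec 16).
Add 6 hours leg 4 → 8:05 AM UTC.
Brisbane is UTC+10:00, so local arrival = 8:05 AM + 10:00 = 6:05 PM on Dec 16.

6:05 PM on December 16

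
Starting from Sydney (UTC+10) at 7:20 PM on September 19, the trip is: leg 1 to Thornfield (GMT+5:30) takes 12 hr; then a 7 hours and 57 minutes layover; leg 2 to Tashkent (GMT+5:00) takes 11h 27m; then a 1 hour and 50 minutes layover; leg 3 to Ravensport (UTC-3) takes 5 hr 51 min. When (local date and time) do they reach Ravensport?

9:25 PM on September 20

Convert departure to UTC: 7:20 PM − 10:00 = 9:20 AM UTC on Sep 19.
Add 12 hours leg 1 → 9:20 PM UTC.
Add 7 hours 57 minutes layover in Thornfield → 5:17 AM UTC (Sep 20).
Add 11 hours 27 minutes leg 2 → 4:44 PM UTC.
Add 1 hour 50 minutes layover in Tashkent → 6:34 PM UTC.
Add 5 hours and 51 minutes leg 3 → 12:25 AM UTC (Sep 21).
Ravensport is UTC−3:00, so local arrival = 12:25 AM − 3:00 = 9:25 PM on Sep 20.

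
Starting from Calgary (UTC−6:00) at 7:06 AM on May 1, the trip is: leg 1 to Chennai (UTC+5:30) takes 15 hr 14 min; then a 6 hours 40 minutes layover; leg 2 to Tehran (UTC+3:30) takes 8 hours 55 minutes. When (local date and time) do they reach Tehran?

11:25 PM on May 2

Convert departure to UTC: 7:06 AM + 6:00 = 1:06 PM UTC on May 1.
Add 15 hours 14 minutes leg 1 → 4:20 AM UTC (May 2).
Add 6 hours and 40 minutes layover in Chennai → 11:00 AM UTC.
Add 8 hours and 55 minutes leg 2 → 7:55 PM UTC.
Tehran is UTC+3:30, so local arrival = 7:55 PM + 3:30 = 11:25 PM on May 2.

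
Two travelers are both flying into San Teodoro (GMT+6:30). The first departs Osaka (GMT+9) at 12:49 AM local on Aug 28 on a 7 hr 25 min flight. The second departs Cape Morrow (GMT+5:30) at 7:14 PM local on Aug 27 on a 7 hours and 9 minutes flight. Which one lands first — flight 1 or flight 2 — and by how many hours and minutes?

Flight 1 in UTC: 12:49 AM − 9:00 = 3:49 PM on Aug 27.
+7 hours 25 minutes → arrive 11:14 PM UTC on Aug 27.
Flight 2 in UTC: 7:14 PM − 5:30 = 1:44 PM on Aug 27.
+7 hours 9 minutes → arrive 8:53 PM UTC on Aug 27.
Flight 2 lands earlier by 2 hours 21 minutes.

the second, by 2 hours 21 minutes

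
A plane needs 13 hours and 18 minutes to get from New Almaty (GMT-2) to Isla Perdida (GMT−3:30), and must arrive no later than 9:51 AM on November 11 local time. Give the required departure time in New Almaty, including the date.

Target arrival in UTC: 9:51 AM + 3:30 = 1:21 PM on Nov 11.
Subtract 13 hours 18 minutes → departure 12:03 AM UTC on Nov 11.
New Almaty is UTC−2:00: 12:03 AM − 2:00 = 10:03 PM on Nov 10.

10:03 PM on November 10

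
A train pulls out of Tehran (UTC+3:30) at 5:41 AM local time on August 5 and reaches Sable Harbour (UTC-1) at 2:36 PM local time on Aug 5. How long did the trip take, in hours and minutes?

13 hours 25 minutes

Departure in UTC: 5:41 AM − 3:30 = 2:11 AM on Aug 5.
Arrival in UTC: 2:36 PM + 1:00 = 3:36 PM on Aug 5.
Elapsed = 3:36 PM − 2:11 AM = 13 hours 25 minutes.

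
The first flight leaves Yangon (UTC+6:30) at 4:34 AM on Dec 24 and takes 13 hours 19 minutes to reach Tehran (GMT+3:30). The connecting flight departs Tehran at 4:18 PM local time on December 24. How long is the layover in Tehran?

1 hour 25 minutes

Convert departure to UTC: 4:34 AM − 6:30 = 10:04 PM UTC on Dec 23.
Add 13 hours and 19 minutes flight time → 11:23 AM UTC (Dec 24).
Tehran is UTC+3:30, so local arrival = 11:23 AM + 3:30 = 2:53 PM on Dec 24.
Layover = 4:18 PM − 2:53 PM = 1 hour 25 minutes.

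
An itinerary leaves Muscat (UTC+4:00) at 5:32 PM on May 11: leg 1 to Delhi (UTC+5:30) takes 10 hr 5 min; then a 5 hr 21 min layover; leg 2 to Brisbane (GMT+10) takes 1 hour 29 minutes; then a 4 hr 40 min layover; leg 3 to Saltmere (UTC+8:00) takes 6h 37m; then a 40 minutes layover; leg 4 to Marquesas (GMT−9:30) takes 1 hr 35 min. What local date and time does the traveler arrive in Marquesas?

10:29 AM on May 12

Convert departure to UTC: 5:32 PM − 4:00 = 1:32 PM UTC on May 11.
Add 10 hours 5 minutes leg 1 → 11:37 PM UTC.
Add 5 hours 21 minutes layover in Delhi → 4:58 AM UTC (May 12).
Add 1 hour and 29 minutes leg 2 → 6:27 AM UTC.
Add 4 hours and 40 minutes layover in Brisbane → 11:07 AM UTC.
Add 6 hours and 37 minutes leg 3 → 5:44 PM UTC.
Add 40 minutes layover in Saltmere → 6:24 PM UTC.
Add 1 hour and 35 minutes leg 4 → 7:59 PM UTC.
Marquesas is UTC−9:30, so local arrival = 7:59 PM − 9:30 = 10:29 AM on May 12.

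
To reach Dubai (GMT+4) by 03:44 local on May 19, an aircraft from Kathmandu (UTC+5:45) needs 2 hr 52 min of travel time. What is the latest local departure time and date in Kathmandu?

02:37 on May 19

Target arrival in UTC: 03:44 − 4:00 = 23:44 on May 18.
Subtract 2 hours and 52 minutes → departure 20:52 UTC on May 18.
Kathmandu is UTC+5:45: 20:52 + 5:45 = 02:37 on May 19.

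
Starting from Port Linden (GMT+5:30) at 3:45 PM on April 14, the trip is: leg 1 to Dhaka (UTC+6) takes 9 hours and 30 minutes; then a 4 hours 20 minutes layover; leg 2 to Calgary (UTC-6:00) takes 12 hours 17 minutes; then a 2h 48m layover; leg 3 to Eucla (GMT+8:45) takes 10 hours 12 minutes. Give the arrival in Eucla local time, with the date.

10:07 AM on Apr 16

Convert departure to UTC: 3:45 PM − 5:30 = 10:15 AM UTC on Apr 14.
Add 9 hours and 30 minutes leg 1 → 7:45 PM UTC.
Add 4 hours and 20 minutes layover in Dhaka → 12:05 AM UTC (Apr 15).
Add 12 hours 17 minutes leg 2 → 12:22 PM UTC.
Add 2 hours and 48 minutes layover in Calgary → 3:10 PM UTC.
Add 10 hours 12 minutes leg 3 → 1:22 AM UTC (Apr 16).
Eucla is UTC+8:45, so local arrival = 1:22 AM + 8:45 = 10:07 AM on Apr 16.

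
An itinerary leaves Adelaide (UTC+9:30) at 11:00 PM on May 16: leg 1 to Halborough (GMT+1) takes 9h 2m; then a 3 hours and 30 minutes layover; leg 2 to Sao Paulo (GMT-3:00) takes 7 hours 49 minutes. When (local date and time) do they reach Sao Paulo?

6:51 AM on May 17

Convert departure to UTC: 11:00 PM − 9:30 = 1:30 PM UTC on May 16.
Add 9 hours 2 minutes leg 1 → 10:32 PM UTC.
Add 3 hours and 30 minutes layover in Halborough → 2:02 AM UTC (May 17).
Add 7 hours and 49 minutes leg 2 → 9:51 AM UTC.
Sao Paulo is UTC−3:00, so local arrival = 9:51 AM − 3:00 = 6:51 AM on May 17.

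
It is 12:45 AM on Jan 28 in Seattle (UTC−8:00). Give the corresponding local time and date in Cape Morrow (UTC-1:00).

In UTC: 12:45 AM + 8:00 = 8:45 AM on Jan 28.
Cape Morrow is UTC−1:00: 8:45 AM − 1:00 = 7:45 AM on Jan 28.

7:45 AM on January 28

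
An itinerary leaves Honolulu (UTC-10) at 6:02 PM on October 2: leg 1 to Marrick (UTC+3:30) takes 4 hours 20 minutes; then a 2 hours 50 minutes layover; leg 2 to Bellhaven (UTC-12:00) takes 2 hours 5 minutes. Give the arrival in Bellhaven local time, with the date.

1:17 AM on October 3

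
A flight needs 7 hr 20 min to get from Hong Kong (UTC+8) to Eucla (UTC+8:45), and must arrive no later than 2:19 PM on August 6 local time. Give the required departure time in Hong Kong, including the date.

6:14 AM on August 6

Target arrival in UTC: 2:19 PM − 8:45 = 5:34 AM on Aug 6.
Subtract 7 hours 20 minutes → departure 10:14 PM UTC on Aug 5.
Hong Kong is UTC+8:00: 10:14 PM + 8:00 = 6:14 AM on Aug 6.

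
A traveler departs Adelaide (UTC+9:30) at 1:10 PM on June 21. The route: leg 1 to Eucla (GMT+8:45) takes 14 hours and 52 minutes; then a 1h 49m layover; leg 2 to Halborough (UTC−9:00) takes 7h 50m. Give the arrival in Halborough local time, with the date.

7:11 PM on June 21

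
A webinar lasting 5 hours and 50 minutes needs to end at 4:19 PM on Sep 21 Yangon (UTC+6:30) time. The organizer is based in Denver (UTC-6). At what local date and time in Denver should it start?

Target end time in UTC: 4:19 PM − 6:30 = 9:49 AM on Sep 21.
Subtract 5 hours and 50 minutes → start 3:59 AM UTC on Sep 21.
Denver is UTC−6:00: 3:59 AM − 6:00 = 9:59 PM on Sep 20.

9:59 PM on September 20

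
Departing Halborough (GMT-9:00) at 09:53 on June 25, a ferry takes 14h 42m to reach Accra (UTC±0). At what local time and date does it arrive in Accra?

Convert departure to UTC: 09:53 + 9:00 = 18:53 UTC on Jun 25.
Add 14 hours 42 minutes travel time → 09:35 UTC (Jun 26).
Accra is UTC+0, so local arrival is the same: 09:35 on Jun 26.

09:35 on June 26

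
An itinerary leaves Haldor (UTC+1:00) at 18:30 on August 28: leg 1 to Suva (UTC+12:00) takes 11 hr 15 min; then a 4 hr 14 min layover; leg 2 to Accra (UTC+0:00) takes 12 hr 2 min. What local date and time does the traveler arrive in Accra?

21:01 on August 29

Convert departure to UTC: 18:30 − 1:00 = 17:30 UTC on Aug 28.
Add 11 hours and 15 minutes leg 1 → 04:45 UTC (Aug 29).
Add 4 hours and 14 minutes layover in Suva → 08:59 UTC.
Add 12 hours 2 minutes leg 2 → 21:01 UTC.
Accra is UTC+0, so local arrival is the same: 21:01 on Aug 29.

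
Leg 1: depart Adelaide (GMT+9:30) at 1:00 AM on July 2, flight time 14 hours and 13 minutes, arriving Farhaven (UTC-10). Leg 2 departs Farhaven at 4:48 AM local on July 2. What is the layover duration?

Convert departure to UTC: 1:00 AM − 9:30 = 3:30 PM UTC on Jul 1.
Add 14 hours and 13 minutes flight time → 5:43 AM UTC (Jul 2).
Farhaven is UTC−10:00, so local arrival = 5:43 AM − 10:00 = 7:43 PM on Jul 1.
Layover = 4:48 AM − 7:43 PM (+1 day) = 9 hours 5 minutes.

9 hours 5 minutes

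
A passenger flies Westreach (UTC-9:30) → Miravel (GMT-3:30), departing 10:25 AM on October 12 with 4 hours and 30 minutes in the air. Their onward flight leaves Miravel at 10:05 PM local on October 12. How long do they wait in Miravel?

Convert departure to UTC: 10:25 AM + 9:30 = 7:55 PM UTC on Oct 12.
Add 4 hours 30 minutes flight time → 12:25 AM UTC (Oct 13).
Miravel is UTC−3:30, so local arrival = 12:25 AM − 3:30 = 8:55 PM on Oct 12.
Layover = 10:05 PM − 8:55 PM = 1 hour 10 minutes.

1 hour 10 minutes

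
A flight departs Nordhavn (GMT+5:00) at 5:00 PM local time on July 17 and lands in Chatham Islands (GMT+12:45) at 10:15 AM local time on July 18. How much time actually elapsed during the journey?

9 hours 30 minutes

Departure in UTC: 5:00 PM − 5:00 = 12:00 PM on Jul 17.
Arrival in UTC: 10:15 AM − 12:45 = 9:30 PM on Jul 17.
Elapsed = 9:30 PM − 12:00 PM = 9 hours 30 minutes.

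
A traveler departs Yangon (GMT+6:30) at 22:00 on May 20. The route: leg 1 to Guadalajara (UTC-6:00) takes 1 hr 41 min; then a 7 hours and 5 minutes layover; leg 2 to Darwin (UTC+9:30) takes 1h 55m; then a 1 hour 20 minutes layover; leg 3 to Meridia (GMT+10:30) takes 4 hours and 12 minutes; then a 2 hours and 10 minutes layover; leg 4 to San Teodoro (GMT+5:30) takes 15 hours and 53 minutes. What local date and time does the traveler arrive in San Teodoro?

07:16 on May 22

Convert departure to UTC: 22:00 − 6:30 = 15:30 UTC on May 20.
Add 1 hour and 41 minutes leg 1 → 17:11 UTC.
Add 7 hours 5 minutes layover in Guadalajara → 00:16 UTC (May 21).
Add 1 hour 55 minutes leg 2 → 02:11 UTC.
Add 1 hour 20 minutes layover in Darwin → 03:31 UTC.
Add 4 hours and 12 minutes leg 3 → 07:43 UTC.
Add 2 hours and 10 minutes layover in Meridia → 09:53 UTC.
Add 15 hours 53 minutes leg 4 → 01:46 UTC (May 22).
San Teodoro is UTC+5:30, so local arrival = 01:46 + 5:30 = 07:16 on May 22.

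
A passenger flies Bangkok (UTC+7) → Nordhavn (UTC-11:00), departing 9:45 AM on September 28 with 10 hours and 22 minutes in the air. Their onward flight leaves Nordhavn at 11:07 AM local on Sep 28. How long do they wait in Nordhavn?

9 hours

Convert departure to UTC: 9:45 AM − 7:00 = 2:45 AM UTC on Sep 28.
Add 10 hours and 22 minutes flight time → 1:07 PM UTC.
Nordhavn is UTC−11:00, so local arrival = 1:07 PM − 11:00 = 2:07 AM on Sep 28.
Layover = 11:07 AM − 2:07 AM = 9 hours.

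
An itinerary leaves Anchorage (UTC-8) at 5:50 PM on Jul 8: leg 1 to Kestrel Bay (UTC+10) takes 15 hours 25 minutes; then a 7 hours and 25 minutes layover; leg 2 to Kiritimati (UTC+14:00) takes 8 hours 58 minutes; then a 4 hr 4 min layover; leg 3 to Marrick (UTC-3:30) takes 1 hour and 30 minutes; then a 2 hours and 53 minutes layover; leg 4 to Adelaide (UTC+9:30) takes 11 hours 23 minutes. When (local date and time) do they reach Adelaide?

2:58 PM on July 11

Convert departure to UTC: 5:50 PM + 8:00 = 1:50 AM UTC on Jul 9.
Add 15 hours and 25 minutes leg 1 → 5:15 PM UTC.
Add 7 hours and 25 minutes layover in Kestrel Bay → 12:40 AM UTC (Jul 10).
Add 8 hours and 58 minutes leg 2 → 9:38 AM UTC.
Add 4 hours 4 minutes layover in Kiritimati → 1:42 PM UTC.
Add 1 hour 30 minutes leg 3 → 3:12 PM UTC.
Add 2 hours 53 minutes layover in Marrick → 6:05 PM UTC.
Add 11 hours and 23 minutes leg 4 → 5:28 AM UTC (Jul 11).
Adelaide is UTC+9:30, so local arrival = 5:28 AM + 9:30 = 2:58 PM on Jul 11.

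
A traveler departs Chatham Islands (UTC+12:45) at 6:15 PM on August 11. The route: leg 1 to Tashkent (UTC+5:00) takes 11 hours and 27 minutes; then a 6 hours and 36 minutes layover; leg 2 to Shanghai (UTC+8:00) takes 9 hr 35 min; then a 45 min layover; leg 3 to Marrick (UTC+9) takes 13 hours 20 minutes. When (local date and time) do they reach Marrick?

8:13 AM on Aug 13

Convert departure to UTC: 6:15 PM − 12:45 = 5:30 AM UTC on Aug 11.
Add 11 hours 27 minutes leg 1 → 4:57 PM UTC.
Add 6 hours 36 minutes layover in Tashkent → 11:33 PM UTC.
Add 9 hours and 35 minutes leg 2 → 9:08 AM UTC (Aug 12).
Add 45 minutes layover in Shanghai → 9:53 AM UTC.
Add 13 hours and 20 minutes leg 3 → 11:13 PM UTC.
Marrick is UTC+9:00, so local arrival = 11:13 PM + 9:00 = 8:13 AM on Aug 13.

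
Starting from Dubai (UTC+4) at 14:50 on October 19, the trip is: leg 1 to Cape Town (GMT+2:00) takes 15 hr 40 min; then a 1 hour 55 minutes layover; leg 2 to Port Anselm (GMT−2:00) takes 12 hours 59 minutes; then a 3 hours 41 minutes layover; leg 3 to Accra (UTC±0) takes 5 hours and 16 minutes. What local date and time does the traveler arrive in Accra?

Convert departure to UTC: 14:50 − 4:00 = 10:50 UTC on Oct 19.
Add 15 hours and 40 minutes leg 1 → 02:30 UTC (Oct 20).
Add 1 hour and 55 minutes layover in Cape Town → 04:25 UTC.
Add 12 hours and 59 minutes leg 2 → 17:24 UTC.
Add 3 hours and 41 minutes layover in Port Anselm → 21:05 UTC.
Add 5 hours 16 minutes leg 3 → 02:21 UTC (Oct 21).
Accra is UTC+0, so local arrival is the same: 02:21 on Oct 21.

02:21 on October 21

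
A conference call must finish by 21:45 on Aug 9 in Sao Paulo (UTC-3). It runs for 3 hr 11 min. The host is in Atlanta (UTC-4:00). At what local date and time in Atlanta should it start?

17:34 on August 9

Target end time in UTC: 21:45 + 3:00 = 00:45 on Aug 10.
Subtract 3 hours and 11 minutes → start 21:34 UTC on Aug 9.
Atlanta is UTC−4:00: 21:34 − 4:00 = 17:34 on Aug 9.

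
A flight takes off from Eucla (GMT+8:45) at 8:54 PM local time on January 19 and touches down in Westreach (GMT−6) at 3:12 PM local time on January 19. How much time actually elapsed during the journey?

9 hours 3 minutes

Departure in UTC: 8:54 PM − 8:45 = 12:09 PM on Jan 19.
Arrival in UTC: 3:12 PM + 6:00 = 9:12 PM on Jan 19.
Elapsed = 9:12 PM − 12:09 PM = 9 hours 3 minutes.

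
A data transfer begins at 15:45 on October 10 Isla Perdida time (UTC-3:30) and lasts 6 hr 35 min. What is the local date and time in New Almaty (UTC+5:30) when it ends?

New Almaty is 9:00 ahead of Isla Perdida.
After 6 hours and 35 minutes it is 22:20 in Isla Perdida.
Shift by the zone difference: 22:20 + 9:00 = 07:20 on Oct 11 in New Almaty.

07:20 on October 11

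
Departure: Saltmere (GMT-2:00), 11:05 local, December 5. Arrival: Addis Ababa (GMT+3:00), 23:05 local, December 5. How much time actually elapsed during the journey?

7 hours

Departure in UTC: 11:05 + 2:00 = 13:05 on Dec 5.
Arrival in UTC: 23:05 − 3:00 = 20:05 on Dec 5.
Elapsed = 20:05 − 13:05 = 7 hours.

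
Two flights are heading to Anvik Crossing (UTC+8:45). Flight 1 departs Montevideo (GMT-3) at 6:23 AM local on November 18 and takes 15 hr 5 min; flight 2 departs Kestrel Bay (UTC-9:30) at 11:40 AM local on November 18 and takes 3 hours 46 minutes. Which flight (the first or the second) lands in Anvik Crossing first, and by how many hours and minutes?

the first, by 28 minutes

Flight 1 in UTC: 6:23 AM + 3:00 = 9:23 AM on Nov 18.
+15 hours and 5 minutes → arrive 12:28 AM UTC on Nov 19.
Flight 2 in UTC: 11:40 AM + 9:30 = 9:10 PM on Nov 18.
+3 hours and 46 minutes → arrive 12:56 AM UTC on Nov 19.
Flight 1 lands earlier by 28 minutes.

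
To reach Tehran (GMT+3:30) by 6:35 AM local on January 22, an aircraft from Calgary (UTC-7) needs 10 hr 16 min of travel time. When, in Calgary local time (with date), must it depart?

9:49 AM on Jan 21

Target arrival in UTC: 6:35 AM − 3:30 = 3:05 AM on Jan 22.
Subtract 10 hours and 16 minutes → departure 4:49 PM UTC on Jan 21.
Calgary is UTC−7:00: 4:49 PM − 7:00 = 9:49 AM on Jan 21.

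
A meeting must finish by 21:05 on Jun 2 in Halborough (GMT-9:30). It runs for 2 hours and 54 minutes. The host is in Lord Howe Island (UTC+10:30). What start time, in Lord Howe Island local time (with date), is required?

14:11 on June 3

Target end time in UTC: 21:05 + 9:30 = 06:35 on Jun 3.
Subtract 2 hours 54 minutes → start 03:41 UTC on Jun 3.
Lord Howe Island is UTC+10:30: 03:41 + 10:30 = 14:11 on Jun 3.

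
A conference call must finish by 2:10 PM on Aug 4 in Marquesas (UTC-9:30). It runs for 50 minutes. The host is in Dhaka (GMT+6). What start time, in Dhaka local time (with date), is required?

Target end time in UTC: 2:10 PM + 9:30 = 11:40 PM on Aug 4.
Subtract 50 minutes → start 10:50 PM UTC on Aug 4.
Dhaka is UTC+6:00: 10:50 PM + 6:00 = 4:50 AM on Aug 5.

4:50 AM on Aug 5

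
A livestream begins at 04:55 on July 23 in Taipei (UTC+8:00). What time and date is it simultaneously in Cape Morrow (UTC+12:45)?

09:40 on Jul 23

Cape Morrow is 4:45 ahead of Taipei.
Shift by the zone difference: 04:55 + 4:45 = 09:40 on Jul 23 in Cape Morrow.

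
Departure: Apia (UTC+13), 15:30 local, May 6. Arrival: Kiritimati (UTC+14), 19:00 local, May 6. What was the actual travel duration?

Kiritimati is 1:00 ahead of Apia.
Clock-face elapsed time (ignoring zones) is 3 hours 30 minutes.
Actual elapsed = 3 hours 30 minutes − 1:00 = 2 hours 30 minutes.

2 hours 30 minutes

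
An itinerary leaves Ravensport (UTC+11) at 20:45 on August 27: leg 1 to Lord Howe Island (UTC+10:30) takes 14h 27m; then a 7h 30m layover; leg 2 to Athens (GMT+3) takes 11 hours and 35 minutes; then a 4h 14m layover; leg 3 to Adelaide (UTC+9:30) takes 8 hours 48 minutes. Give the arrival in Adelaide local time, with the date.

Convert departure to UTC: 20:45 − 11:00 = 09:45 UTC on Aug 27.
Add 14 hours 27 minutes leg 1 → 00:12 UTC (Aug 28).
Add 7 hours and 30 minutes layover in Lord Howe Island → 07:42 UTC.
Add 11 hours 35 minutes leg 2 → 19:17 UTC.
Add 4 hours and 14 minutes layover in Athens → 23:31 UTC.
Add 8 hours and 48 minutes leg 3 → 08:19 UTC (Aug 29).
Adelaide is UTC+9:30, so local arrival = 08:19 + 9:30 = 17:49 on Aug 29.

17:49 on August 29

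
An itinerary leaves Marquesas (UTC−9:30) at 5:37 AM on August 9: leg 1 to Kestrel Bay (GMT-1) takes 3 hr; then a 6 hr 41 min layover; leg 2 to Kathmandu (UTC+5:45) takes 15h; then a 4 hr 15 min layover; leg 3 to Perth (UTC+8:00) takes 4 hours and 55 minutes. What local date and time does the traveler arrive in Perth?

Convert departure to UTC: 5:37 AM + 9:30 = 3:07 PM UTC on Aug 9.
Add 3 hours leg 1 → 6:07 PM UTC.
Add 6 hours 41 minutes layover in Kestrel Bay → 12:48 AM UTC (Aug 10).
Add 15 hours leg 2 → 3:48 PM UTC.
Add 4 hours 15 minutes layover in Kathmandu → 8:03 PM UTC.
Add 4 hours 55 minutes leg 3 → 12:58 AM UTC (Aug 11).
Perth is UTC+8:00, so local arrival = 12:58 AM + 8:00 = 8:58 AM on Aug 11.

8:58 AM on August 11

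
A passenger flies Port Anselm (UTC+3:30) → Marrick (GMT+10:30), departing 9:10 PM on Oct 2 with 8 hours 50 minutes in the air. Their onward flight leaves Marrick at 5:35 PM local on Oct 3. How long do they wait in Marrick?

4 hours 35 minutes

Convert departure to UTC: 9:10 PM − 3:30 = 5:40 PM UTC on Oct 2.
Add 8 hours 50 minutes flight time → 2:30 AM UTC (Oct 3).
Marrick is UTC+10:30, so local arrival = 2:30 AM + 10:30 = 1:00 PM on Oct 3.
Layover = 5:35 PM − 1:00 PM = 4 hours 35 minutes.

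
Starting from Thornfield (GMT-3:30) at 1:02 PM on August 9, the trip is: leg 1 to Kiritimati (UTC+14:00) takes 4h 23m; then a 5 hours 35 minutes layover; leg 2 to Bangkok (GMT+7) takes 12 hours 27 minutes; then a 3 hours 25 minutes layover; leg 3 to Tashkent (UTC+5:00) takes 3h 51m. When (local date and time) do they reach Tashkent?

Convert departure to UTC: 1:02 PM + 3:30 = 4:32 PM UTC on Aug 9.
Add 4 hours and 23 minutes leg 1 → 8:55 PM UTC.
Add 5 hours 35 minutes layover in Kiritimati → 2:30 AM UTC (Aug 10).
Add 12 hours and 27 minutes leg 2 → 2:57 PM UTC.
Add 3 hours and 25 minutes layover in Bangkok → 6:22 PM UTC.
Add 3 hours and 51 minutes leg 3 → 10:13 PM UTC.
Tashkent is UTC+5:00, so local arrival = 10:13 PM + 5:00 = 3:13 AM on Aug 11.

3:13 AM on August 11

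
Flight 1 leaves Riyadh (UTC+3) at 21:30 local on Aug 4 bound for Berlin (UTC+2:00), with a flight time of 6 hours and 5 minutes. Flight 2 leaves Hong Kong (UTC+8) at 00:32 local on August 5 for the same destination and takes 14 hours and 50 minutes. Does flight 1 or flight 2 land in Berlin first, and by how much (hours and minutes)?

the first, by 6 hours 47 minutes

Flight 1 in UTC: 21:30 − 3:00 = 18:30 on Aug 4.
+6 hours and 5 minutes → arrive 00:35 UTC on Aug 5.
Flight 2 in UTC: 00:32 − 8:00 = 16:32 on Aug 4.
+14 hours 50 minutes → arrive 07:22 UTC on Aug 5.
Flight 1 lands earlier by 6 hours 47 minutes.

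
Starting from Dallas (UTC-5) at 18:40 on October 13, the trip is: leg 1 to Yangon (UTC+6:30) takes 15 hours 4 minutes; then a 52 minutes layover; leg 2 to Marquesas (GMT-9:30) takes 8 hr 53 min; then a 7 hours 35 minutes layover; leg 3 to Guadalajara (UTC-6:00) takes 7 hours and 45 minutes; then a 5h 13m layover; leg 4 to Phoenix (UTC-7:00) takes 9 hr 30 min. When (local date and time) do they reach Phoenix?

23:32 on October 15

Convert departure to UTC: 18:40 + 5:00 = 23:40 UTC on Oct 13.
Add 15 hours 4 minutes leg 1 → 14:44 UTC (Oct 14).
Add 52 minutes layover in Yangon → 15:36 UTC.
Add 8 hours 53 minutes leg 2 → 00:29 UTC (Oct 15).
Add 7 hours and 35 minutes layover in Marquesas → 08:04 UTC.
Add 7 hours 45 minutes leg 3 → 15:49 UTC.
Add 5 hours and 13 minutes layover in Guadalajara → 21:02 UTC.
Add 9 hours and 30 minutes leg 4 → 06:32 UTC (Oct 16).
Phoenix is UTC−7:00, so local arrival = 06:32 − 7:00 = 23:32 on Oct 15.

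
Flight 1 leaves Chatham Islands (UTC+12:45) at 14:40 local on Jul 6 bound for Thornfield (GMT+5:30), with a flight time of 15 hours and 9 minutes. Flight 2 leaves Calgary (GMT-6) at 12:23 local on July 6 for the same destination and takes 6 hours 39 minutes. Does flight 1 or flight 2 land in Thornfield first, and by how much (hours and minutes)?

Flight 1 in UTC: 14:40 − 12:45 = 01:55 on Jul 6.
+15 hours 9 minutes → arrive 17:04 UTC on Jul 6.
Flight 2 in UTC: 12:23 + 6:00 = 18:23 on Jul 6.
+6 hours 39 minutes → arrive 01:02 UTC on Jul 7.
Flight 1 lands earlier by 7 hours 58 minutes.

the first, by 7 hours 58 minutes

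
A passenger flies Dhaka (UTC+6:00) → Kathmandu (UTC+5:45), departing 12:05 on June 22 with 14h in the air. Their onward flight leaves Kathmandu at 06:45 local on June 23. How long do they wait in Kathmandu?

Convert departure to UTC: 12:05 − 6:00 = 06:05 UTC on Jun 22.
Add 14 hours flight time → 20:05 UTC.
Kathmandu is UTC+5:45, so local arrival = 20:05 + 5:45 = 01:50 on Jun 23.
Layover = 06:45 − 01:50 = 4 hours 55 minutes.

4 hours 55 minutes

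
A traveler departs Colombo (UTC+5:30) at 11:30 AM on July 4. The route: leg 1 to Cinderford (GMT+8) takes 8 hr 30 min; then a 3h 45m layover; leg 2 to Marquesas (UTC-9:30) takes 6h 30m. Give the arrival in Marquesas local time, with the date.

3:15 PM on July 4

Convert departure to UTC: 11:30 AM − 5:30 = 6:00 AM UTC on Jul 4.
Add 8 hours and 30 minutes leg 1 → 2:30 PM UTC.
Add 3 hours 45 minutes layover in Cinderford → 6:15 PM UTC.
Add 6 hours and 30 minutes leg 2 → 12:45 AM UTC (Jul 5).
Marquesas is UTC−9:30, so local arrival = 12:45 AM − 9:30 = 3:15 PM on Jul 4.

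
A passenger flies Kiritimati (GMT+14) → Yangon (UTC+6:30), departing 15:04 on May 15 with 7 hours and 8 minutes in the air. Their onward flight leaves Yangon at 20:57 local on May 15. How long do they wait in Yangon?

Convert departure to UTC: 15:04 − 14:00 = 01:04 UTC on May 15.
Add 7 hours 8 minutes flight time → 08:12 UTC.
Yangon is UTC+6:30, so local arrival = 08:12 + 6:30 = 14:42 on May 15.
Layover = 20:57 − 14:42 = 6 hours 15 minutes.

6 hours 15 minutes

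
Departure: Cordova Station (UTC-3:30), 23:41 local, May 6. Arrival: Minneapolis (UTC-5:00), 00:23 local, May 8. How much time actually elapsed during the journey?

Departure in UTC: 23:41 + 3:30 = 03:11 on May 7.
Arrival in UTC: 00:23 + 5:00 = 05:23 on May 8.
Elapsed = 05:23 − 03:11 (+1 day) = 26 hours 12 minutes.

26 hours 12 minutes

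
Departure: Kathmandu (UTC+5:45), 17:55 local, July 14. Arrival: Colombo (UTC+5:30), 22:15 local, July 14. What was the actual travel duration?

Departure in UTC: 17:55 − 5:45 = 12:10 on Jul 14.
Arrival in UTC: 22:15 − 5:30 = 16:45 on Jul 14.
Elapsed = 16:45 − 12:10 = 4 hours 35 minutes.

4 hours 35 minutes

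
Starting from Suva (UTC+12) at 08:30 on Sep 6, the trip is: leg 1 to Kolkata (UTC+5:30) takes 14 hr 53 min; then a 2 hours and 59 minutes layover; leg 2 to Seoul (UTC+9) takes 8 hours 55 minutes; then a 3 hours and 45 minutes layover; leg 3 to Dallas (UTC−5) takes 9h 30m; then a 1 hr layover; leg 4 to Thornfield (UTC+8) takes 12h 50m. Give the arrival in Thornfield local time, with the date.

Convert departure to UTC: 08:30 − 12:00 = 20:30 UTC on Sep 5.
Add 14 hours 53 minutes leg 1 → 11:23 UTC (Sep 6).
Add 2 hours 59 minutes layover in Kolkata → 14:22 UTC.
Add 8 hours 55 minutes leg 2 → 23:17 UTC.
Add 3 hours 45 minutes layover in Seoul → 03:02 UTC (Sep 7).
Add 9 hours and 30 minutes leg 3 → 12:32 UTC.
Add 1 hour layover in Dallas → 13:32 UTC.
Add 12 hours and 50 minutes leg 4 → 02:22 UTC (Sep 8).
Thornfield is UTC+8:00, so local arrival = 02:22 + 8:00 = 10:22 on Sep 8.

10:22 on September 8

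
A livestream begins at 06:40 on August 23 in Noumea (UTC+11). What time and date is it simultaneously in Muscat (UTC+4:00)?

In UTC: 06:40 − 11:00 = 19:40 on Aug 22.
Muscat is UTC+4:00: 19:40 + 4:00 = 23:40 on Aug 22.

23:40 on August 22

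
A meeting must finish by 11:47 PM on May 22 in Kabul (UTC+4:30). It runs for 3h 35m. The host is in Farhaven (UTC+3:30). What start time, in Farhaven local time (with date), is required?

7:12 PM on May 22

Target end time in UTC: 11:47 PM − 4:30 = 7:17 PM on May 22.
Subtract 3 hours and 35 minutes → start 3:42 PM UTC on May 22.
Farhaven is UTC+3:30: 3:42 PM + 3:30 = 7:12 PM on May 22.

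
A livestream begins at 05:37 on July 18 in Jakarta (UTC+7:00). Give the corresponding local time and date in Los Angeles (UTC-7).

In UTC: 05:37 − 7:00 = 22:37 on Jul 17.
Los Angeles is UTC−7:00: 22:37 − 7:00 = 15:37 on Jul 17.

15:37 on Jul 17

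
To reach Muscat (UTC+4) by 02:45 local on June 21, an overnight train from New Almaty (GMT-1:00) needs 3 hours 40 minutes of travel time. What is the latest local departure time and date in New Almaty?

Target arrival in UTC: 02:45 − 4:00 = 22:45 on Jun 20.
Subtract 3 hours 40 minutes → departure 19:05 UTC on Jun 20.
New Almaty is UTC−1:00: 19:05 − 1:00 = 18:05 on Jun 20.

18:05 on June 20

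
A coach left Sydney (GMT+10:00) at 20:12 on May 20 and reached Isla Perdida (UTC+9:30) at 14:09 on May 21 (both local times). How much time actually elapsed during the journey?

Departure in UTC: 20:12 − 10:00 = 10:12 on May 20.
Arrival in UTC: 14:09 − 9:30 = 04:39 on May 21.
Elapsed = 04:39 − 10:12 (+1 day) = 18 hours 27 minutes.

18 hours 27 minutes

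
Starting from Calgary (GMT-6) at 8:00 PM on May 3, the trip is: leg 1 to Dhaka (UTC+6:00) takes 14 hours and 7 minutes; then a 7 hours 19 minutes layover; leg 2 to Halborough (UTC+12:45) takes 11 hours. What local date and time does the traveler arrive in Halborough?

Convert departure to UTC: 8:00 PM + 6:00 = 2:00 AM UTC on May 4.
Add 14 hours 7 minutes leg 1 → 4:07 PM UTC.
Add 7 hours and 19 minutes layover in Dhaka → 11:26 PM UTC.
Add 11 hours leg 2 → 10:26 AM UTC (May 5).
Halborough is UTC+12:45, so local arrival = 10:26 AM + 12:45 = 11:11 PM on May 5.

11:11 PM on May 5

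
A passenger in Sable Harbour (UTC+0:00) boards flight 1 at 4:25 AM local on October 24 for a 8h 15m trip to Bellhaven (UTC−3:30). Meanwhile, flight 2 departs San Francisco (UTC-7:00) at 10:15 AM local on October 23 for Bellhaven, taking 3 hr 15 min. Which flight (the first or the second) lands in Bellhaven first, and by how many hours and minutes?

the second, by 16 hours 10 minutes

Flight 1 departs at 4:25 AM UTC (Oct 24).
+8 hours 15 minutes → arrive 12:40 PM UTC on Oct 24.
Flight 2 in UTC: 10:15 AM + 7:00 = 5:15 PM on Oct 23.
+3 hours 15 minutes → arrive 8:30 PM UTC on Oct 23.
Flight 2 lands earlier by 16 hours 10 minutes.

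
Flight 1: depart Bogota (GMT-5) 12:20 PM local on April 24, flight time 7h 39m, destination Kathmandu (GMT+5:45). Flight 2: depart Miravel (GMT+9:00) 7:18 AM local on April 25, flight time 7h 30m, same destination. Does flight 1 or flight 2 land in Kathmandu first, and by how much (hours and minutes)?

the first, by 4 hours 49 minutes

Flight 1 in UTC: 12:20 PM + 5:00 = 5:20 PM on Apr 24.
+7 hours 39 minutes → arrive 12:59 AM UTC on Apr 25.
Flight 2 in UTC: 7:18 AM − 9:00 = 10:18 PM on Apr 24.
+7 hours 30 minutes → arrive 5:48 AM UTC on Apr 25.
Flight 1 lands earlier by 4 hours 49 minutes.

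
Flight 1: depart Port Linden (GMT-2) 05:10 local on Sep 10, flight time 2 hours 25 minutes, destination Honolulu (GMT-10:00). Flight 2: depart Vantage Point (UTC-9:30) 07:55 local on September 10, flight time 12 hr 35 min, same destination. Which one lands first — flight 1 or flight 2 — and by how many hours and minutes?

the first, by 20 hours 25 minutes

Flight 1 in UTC: 05:10 + 2:00 = 07:10 on Sep 10.
+2 hours 25 minutes → arrive 09:35 UTC on Sep 10.
Flight 2 in UTC: 07:55 + 9:30 = 17:25 on Sep 10.
+12 hours 35 minutes → arrive 06:00 UTC on Sep 11.
Flight 1 lands earlier by 20 hours 25 minutes.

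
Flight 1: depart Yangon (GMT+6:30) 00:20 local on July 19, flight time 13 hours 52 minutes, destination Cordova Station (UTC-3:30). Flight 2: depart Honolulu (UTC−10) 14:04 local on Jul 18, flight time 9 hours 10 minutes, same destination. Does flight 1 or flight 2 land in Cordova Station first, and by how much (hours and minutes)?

Flight 1 in UTC: 00:20 − 6:30 = 17:50 on Jul 18.
+13 hours 52 minutes → arrive 07:42 UTC on Jul 19.
Flight 2 in UTC: 14:04 + 10:00 = 00:04 on Jul 19.
+9 hours and 10 minutes → arrive 09:14 UTC on Jul 19.
Flight 1 lands earlier by 1 hour 32 minutes.

the first, by 1 hour 32 minutes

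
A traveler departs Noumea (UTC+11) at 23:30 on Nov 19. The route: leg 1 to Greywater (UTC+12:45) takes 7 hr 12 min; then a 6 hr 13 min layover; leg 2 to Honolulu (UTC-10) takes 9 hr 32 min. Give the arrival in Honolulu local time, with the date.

01:27 on November 20

Convert departure to UTC: 23:30 − 11:00 = 12:30 UTC on Nov 19.
Add 7 hours 12 minutes leg 1 → 19:42 UTC.
Add 6 hours 13 minutes layover in Greywater → 01:55 UTC (Nov 20).
Add 9 hours and 32 minutes leg 2 → 11:27 UTC.
Honolulu is UTC−10:00, so local arrival = 11:27 − 10:00 = 01:27 on Nov 20.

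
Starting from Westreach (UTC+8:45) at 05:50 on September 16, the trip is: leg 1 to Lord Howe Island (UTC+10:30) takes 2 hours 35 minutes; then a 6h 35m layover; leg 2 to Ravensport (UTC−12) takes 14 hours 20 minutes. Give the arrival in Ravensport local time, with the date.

Convert departure to UTC: 05:50 − 8:45 = 21:05 UTC on Sep 15.
Add 2 hours and 35 minutes leg 1 → 23:40 UTC.
Add 6 hours and 35 minutes layover in Lord Howe Island → 06:15 UTC (Sep 16).
Add 14 hours and 20 minutes leg 2 → 20:35 UTC.
Ravensport is UTC−12:00, so local arrival = 20:35 − 12:00 = 08:35 on Sep 16.

08:35 on September 16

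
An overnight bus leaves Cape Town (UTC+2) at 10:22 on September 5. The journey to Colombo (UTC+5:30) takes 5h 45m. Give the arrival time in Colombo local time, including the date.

19:37 on September 5

Convert departure to UTC: 10:22 − 2:00 = 08:22 UTC on Sep 5.
Add 5 hours and 45 minutes travel time → 14:07 UTC.
Colombo is UTC+5:30, so local arrival = 14:07 + 5:30 = 19:37 on Sep 5.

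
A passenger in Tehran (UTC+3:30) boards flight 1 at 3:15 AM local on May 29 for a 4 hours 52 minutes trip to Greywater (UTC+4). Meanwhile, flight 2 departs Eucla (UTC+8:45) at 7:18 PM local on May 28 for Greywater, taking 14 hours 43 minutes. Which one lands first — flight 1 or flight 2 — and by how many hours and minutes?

the second, by 3 hours 21 minutes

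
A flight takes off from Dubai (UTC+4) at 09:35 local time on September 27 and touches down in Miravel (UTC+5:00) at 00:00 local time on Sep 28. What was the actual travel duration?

Departure in UTC: 09:35 − 4:00 = 05:35 on Sep 27.
Arrival in UTC: 00:00 − 5:00 = 19:00 on Sep 27.
Elapsed = 19:00 − 05:35 = 13 hours 25 minutes.

13 hours 25 minutes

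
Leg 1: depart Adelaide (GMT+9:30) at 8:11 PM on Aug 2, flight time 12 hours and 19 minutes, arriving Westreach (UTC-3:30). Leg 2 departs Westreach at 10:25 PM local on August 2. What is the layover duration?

2 hours 55 minutes

Convert departure to UTC: 8:11 PM − 9:30 = 10:41 AM UTC on Aug 2.
Add 12 hours and 19 minutes flight time → 11:00 PM UTC.
Westreach is UTC−3:30, so local arrival = 11:00 PM − 3:30 = 7:30 PM on Aug 2.
Layover = 10:25 PM − 7:30 PM = 2 hours 55 minutes.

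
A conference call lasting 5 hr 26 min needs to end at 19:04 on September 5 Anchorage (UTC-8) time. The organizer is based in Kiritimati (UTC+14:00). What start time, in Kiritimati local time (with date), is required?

11:38 on September 6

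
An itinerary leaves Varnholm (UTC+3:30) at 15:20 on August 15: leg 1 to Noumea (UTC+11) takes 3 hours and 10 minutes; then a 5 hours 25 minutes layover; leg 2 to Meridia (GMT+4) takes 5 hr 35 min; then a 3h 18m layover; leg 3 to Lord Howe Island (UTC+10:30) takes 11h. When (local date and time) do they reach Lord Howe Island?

Convert departure to UTC: 15:20 − 3:30 = 11:50 UTC on Aug 15.
Add 3 hours and 10 minutes leg 1 → 15:00 UTC.
Add 5 hours 25 minutes layover in Noumea → 20:25 UTC.
Add 5 hours 35 minutes leg 2 → 02:00 UTC (Aug 16).
Add 3 hours and 18 minutes layover in Meridia → 05:18 UTC.
Add 11 hours leg 3 → 16:18 UTC.
Lord Howe Island is UTC+10:30, so local arrival = 16:18 + 10:30 = 02:48 on Aug 17.

02:48 on August 17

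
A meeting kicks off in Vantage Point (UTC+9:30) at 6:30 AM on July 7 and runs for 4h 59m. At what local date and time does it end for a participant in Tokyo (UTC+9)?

10:59 AM on July 7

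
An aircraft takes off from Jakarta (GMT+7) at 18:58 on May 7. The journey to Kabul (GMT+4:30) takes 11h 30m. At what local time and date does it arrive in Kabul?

Kabul is 2:30 behind Jakarta.
After 11 hours 30 minutes it is 06:28 (May 8) in Jakarta.
Shift by the zone difference: 06:28 − 2:30 = 03:58 on May 8 in Kabul.

03:58 on May 8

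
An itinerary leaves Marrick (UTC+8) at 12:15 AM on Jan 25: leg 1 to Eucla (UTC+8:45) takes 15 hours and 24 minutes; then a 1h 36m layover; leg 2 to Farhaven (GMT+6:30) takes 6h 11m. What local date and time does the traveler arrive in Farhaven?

9:56 PM on January 25

Convert departure to UTC: 12:15 AM − 8:00 = 4:15 PM UTC on Jan 24.
Add 15 hours and 24 minutes leg 1 → 7:39 AM UTC (Jan 25).
Add 1 hour and 36 minutes layover in Eucla → 9:15 AM UTC.
Add 6 hours and 11 minutes leg 2 → 3:26 PM UTC.
Farhaven is UTC+6:30, so local arrival = 3:26 PM + 6:30 = 9:56 PM on Jan 25.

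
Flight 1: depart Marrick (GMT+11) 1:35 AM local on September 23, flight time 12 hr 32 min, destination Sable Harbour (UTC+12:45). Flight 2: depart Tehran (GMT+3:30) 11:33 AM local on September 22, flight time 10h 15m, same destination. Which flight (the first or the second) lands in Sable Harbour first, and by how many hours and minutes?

the second, by 8 hours 49 minutes

Flight 1 in UTC: 1:35 AM − 11:00 = 2:35 PM on Sep 22.
+12 hours and 32 minutes → arrive 3:07 AM UTC on Sep 23.
Flight 2 in UTC: 11:33 AM − 3:30 = 8:03 AM on Sep 22.
+10 hours and 15 minutes → arrive 6:18 PM UTC on Sep 22.
Flight 2 lands earlier by 8 hours 49 minutes.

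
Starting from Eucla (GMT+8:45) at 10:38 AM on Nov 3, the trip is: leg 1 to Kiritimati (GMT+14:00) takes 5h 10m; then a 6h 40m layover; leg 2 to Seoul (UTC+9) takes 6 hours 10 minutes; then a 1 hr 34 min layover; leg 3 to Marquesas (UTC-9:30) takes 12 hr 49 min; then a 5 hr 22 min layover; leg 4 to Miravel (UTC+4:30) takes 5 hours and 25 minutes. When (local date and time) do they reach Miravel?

1:33 AM on November 5

Convert departure to UTC: 10:38 AM − 8:45 = 1:53 AM UTC on Nov 3.
Add 5 hours 10 minutes leg 1 → 7:03 AM UTC.
Add 6 hours 40 minutes layover in Kiritimati → 1:43 PM UTC.
Add 6 hours and 10 minutes leg 2 → 7:53 PM UTC.
Add 1 hour and 34 minutes layover in Seoul → 9:27 PM UTC.
Add 12 hours and 49 minutes leg 3 → 10:16 AM UTC (Nov 4).
Add 5 hours 22 minutes layover in Marquesas → 3:38 PM UTC.
Add 5 hours and 25 minutes leg 4 → 9:03 PM UTC.
Miravel is UTC+4:30, so local arrival = 9:03 PM + 4:30 = 1:33 AM on Nov 5.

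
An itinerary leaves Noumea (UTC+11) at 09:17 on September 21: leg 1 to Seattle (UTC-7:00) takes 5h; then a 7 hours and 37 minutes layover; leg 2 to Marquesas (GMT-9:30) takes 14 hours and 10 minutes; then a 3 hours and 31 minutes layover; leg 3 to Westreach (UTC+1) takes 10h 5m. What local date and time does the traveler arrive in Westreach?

15:40 on September 22

Convert departure to UTC: 09:17 − 11:00 = 22:17 UTC on Sep 20.
Add 5 hours leg 1 → 03:17 UTC (Sep 21).
Add 7 hours 37 minutes layover in Seattle → 10:54 UTC.
Add 14 hours 10 minutes leg 2 → 01:04 UTC (Sep 22).
Add 3 hours and 31 minutes layover in Marquesas → 04:35 UTC.
Add 10 hours and 5 minutes leg 3 → 14:40 UTC.
Westreach is UTC+1:00, so local arrival = 14:40 + 1:00 = 15:40 on Sep 22.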